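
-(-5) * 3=15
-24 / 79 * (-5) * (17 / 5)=408 / 79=5.16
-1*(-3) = 3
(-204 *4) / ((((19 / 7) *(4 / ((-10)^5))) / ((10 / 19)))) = 1428000000 / 361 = 3955678.67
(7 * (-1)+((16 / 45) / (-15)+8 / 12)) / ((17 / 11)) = -47201 / 11475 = -4.11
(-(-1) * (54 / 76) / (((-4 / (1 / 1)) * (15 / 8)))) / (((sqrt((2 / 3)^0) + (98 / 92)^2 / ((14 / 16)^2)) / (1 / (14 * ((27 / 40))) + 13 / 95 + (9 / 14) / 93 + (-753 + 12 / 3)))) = 440930207869 / 15428472150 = 28.58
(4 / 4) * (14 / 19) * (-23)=-322 / 19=-16.95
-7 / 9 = -0.78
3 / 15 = 1 / 5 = 0.20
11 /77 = 1 /7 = 0.14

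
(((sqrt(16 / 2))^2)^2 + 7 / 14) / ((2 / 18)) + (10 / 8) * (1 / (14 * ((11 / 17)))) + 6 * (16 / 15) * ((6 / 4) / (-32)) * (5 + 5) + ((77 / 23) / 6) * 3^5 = 713.22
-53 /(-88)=53 /88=0.60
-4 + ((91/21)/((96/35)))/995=-229157/57312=-4.00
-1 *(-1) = 1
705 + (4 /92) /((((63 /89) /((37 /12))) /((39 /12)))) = 49076969 /69552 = 705.62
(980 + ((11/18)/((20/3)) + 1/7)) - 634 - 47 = 251357/840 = 299.23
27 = 27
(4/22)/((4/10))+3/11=8/11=0.73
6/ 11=0.55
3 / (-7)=-3 / 7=-0.43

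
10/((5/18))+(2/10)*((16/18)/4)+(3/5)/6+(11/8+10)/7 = 13597/360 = 37.77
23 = 23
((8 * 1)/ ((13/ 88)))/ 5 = 704/ 65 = 10.83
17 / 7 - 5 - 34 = -256 / 7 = -36.57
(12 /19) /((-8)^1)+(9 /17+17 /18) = 4055 /2907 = 1.39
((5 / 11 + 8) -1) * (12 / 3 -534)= -43460 / 11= -3950.91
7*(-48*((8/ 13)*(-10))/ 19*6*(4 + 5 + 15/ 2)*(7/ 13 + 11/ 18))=39768960/ 3211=12385.23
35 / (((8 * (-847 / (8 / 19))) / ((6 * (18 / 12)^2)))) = -135 / 4598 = -0.03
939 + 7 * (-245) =-776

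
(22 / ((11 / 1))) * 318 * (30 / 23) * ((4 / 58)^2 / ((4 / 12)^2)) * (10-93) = -57011040 / 19343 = -2947.37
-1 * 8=-8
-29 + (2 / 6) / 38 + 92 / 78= -27.81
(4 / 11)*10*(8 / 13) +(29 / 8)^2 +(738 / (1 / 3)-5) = 20357511 / 9152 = 2224.38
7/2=3.50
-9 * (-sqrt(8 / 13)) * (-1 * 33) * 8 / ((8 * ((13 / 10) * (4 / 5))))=-224.02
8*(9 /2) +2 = 38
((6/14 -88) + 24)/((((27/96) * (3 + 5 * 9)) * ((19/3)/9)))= -890/133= -6.69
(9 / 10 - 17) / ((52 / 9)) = -1449 / 520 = -2.79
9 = 9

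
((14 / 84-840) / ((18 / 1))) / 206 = -5039 / 22248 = -0.23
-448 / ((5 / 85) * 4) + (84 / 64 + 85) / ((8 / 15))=-222997 / 128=-1742.16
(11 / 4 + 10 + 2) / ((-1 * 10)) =-59 / 40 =-1.48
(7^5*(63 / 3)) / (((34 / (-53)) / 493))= -542479539 / 2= -271239769.50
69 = 69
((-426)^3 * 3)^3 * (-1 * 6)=74851654872002369997837312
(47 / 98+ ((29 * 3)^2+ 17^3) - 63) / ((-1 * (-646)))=19.23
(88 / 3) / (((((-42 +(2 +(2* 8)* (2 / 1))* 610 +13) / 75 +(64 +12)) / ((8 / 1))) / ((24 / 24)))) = 1600 / 2401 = 0.67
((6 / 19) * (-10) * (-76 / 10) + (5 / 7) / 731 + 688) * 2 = 7286618 / 5117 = 1424.00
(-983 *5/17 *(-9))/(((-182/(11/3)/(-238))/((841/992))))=10577.39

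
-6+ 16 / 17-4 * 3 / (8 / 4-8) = -52 / 17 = -3.06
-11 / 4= -2.75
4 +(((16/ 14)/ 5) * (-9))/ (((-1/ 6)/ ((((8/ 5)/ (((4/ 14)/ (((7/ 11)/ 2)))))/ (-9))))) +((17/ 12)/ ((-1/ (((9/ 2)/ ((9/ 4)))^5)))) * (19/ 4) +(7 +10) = -162341/ 825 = -196.78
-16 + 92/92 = -15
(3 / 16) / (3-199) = -3 / 3136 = -0.00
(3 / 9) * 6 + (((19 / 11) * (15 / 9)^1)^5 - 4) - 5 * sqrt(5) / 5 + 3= 7776944768 / 39135393 - sqrt(5)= 196.48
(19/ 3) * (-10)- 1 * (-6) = -172/ 3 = -57.33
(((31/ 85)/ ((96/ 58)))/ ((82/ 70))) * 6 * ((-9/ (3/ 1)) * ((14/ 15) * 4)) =-44051/ 3485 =-12.64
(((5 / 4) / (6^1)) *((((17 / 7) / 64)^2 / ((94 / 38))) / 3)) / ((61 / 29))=0.00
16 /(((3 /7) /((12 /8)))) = 56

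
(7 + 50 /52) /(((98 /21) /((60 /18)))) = 1035 /182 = 5.69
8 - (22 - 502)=488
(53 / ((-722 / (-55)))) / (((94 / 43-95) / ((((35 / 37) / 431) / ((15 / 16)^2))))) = -0.00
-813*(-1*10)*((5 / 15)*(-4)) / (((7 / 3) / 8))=-260160 / 7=-37165.71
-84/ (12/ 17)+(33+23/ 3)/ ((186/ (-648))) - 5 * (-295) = 37644/ 31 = 1214.32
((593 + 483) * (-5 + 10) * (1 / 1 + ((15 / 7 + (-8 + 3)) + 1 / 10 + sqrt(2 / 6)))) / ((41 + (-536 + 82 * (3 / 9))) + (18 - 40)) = 198522 / 10283 - 5380 * sqrt(3) / 1469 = 12.96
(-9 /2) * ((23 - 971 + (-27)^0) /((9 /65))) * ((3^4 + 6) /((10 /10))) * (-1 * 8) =-21421140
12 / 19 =0.63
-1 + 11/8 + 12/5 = 2.78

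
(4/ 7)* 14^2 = 112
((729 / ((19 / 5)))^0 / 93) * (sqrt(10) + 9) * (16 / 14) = 8 * sqrt(10) / 651 + 24 / 217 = 0.15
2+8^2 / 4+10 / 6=59 / 3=19.67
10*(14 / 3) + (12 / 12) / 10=1403 / 30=46.77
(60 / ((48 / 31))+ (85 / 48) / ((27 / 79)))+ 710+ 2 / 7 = 6842257 / 9072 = 754.22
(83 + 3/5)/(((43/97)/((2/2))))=40546/215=188.59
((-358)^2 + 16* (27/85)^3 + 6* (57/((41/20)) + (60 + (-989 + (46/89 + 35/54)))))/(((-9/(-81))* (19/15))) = 7427909607060219/8515580075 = 872272.89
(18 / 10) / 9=0.20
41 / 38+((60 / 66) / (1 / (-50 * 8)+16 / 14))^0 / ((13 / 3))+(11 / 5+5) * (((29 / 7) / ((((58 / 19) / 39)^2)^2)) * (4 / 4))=670213251336913 / 843371620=794683.19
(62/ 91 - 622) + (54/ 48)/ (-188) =-85036979/ 136864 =-621.32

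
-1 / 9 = -0.11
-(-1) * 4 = 4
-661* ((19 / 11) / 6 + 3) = -2173.29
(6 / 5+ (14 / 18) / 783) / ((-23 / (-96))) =1354144 / 270135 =5.01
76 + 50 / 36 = 77.39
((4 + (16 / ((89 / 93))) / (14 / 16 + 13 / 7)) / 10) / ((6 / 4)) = 45932 / 68085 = 0.67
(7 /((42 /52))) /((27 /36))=104 /9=11.56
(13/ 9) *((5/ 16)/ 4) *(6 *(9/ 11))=195/ 352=0.55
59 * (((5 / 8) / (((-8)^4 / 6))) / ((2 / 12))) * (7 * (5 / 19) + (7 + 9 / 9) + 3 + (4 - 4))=4.16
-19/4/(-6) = 19/24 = 0.79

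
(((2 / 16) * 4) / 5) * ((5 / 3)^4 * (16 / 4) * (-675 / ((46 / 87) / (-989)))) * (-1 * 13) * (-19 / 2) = 962528125 / 2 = 481264062.50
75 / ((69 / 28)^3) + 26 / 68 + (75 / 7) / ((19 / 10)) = 5463330787 / 495172566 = 11.03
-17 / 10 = -1.70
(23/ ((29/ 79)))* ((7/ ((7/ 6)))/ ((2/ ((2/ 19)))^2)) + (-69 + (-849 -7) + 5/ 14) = -135368577/ 146566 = -923.60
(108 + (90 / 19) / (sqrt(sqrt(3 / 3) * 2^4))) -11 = 3731 / 38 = 98.18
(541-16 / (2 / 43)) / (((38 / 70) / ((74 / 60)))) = 51023 / 114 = 447.57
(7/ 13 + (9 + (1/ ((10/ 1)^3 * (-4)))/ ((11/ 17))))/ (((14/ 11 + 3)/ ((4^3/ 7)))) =1558794/ 76375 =20.41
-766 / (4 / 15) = -2872.50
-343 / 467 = -0.73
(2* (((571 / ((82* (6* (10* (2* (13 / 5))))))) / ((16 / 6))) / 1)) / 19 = 571 / 648128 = 0.00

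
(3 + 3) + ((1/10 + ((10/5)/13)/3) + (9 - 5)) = 3959/390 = 10.15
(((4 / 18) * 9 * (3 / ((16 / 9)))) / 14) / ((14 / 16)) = 27 / 98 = 0.28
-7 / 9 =-0.78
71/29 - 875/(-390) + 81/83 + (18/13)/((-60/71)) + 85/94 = 217670329/44120310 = 4.93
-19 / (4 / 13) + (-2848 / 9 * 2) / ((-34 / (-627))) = -2393525 / 204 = -11732.97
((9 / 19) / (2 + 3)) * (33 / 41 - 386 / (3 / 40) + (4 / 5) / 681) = -2155163613 / 4420825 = -487.50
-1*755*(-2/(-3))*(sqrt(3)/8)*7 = -5285*sqrt(3)/12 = -762.82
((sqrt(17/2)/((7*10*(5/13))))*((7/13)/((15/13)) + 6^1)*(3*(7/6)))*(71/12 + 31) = 558623*sqrt(34)/36000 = 90.48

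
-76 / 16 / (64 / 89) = -1691 / 256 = -6.61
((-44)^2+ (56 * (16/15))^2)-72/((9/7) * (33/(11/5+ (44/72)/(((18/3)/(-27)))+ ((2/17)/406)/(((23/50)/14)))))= 154492162354/28064025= 5504.99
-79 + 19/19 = -78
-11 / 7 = -1.57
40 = 40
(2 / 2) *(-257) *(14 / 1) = -3598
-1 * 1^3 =-1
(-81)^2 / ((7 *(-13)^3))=-6561 / 15379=-0.43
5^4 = 625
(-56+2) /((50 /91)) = -2457 /25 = -98.28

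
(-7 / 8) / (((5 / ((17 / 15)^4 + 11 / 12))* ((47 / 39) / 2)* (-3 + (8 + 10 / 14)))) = -331054633 / 2538000000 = -0.13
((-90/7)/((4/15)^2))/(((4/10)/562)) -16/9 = -254030.80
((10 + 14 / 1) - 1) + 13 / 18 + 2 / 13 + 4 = 6523 / 234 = 27.88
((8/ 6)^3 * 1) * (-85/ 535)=-1088/ 2889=-0.38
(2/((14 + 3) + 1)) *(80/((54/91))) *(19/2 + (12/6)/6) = 107380/729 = 147.30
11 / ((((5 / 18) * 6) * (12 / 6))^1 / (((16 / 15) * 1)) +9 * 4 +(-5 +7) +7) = 0.23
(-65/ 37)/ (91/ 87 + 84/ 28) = -5655/ 13024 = -0.43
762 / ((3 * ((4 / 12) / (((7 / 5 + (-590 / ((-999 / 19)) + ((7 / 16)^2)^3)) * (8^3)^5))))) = 563717636884365574144 / 1665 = 338569151281901245.73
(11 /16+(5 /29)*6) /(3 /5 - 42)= -3995 /96048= -0.04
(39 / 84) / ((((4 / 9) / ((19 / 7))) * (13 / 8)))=1.74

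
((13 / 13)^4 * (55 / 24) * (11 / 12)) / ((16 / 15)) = 3025 / 1536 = 1.97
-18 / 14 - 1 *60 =-429 / 7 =-61.29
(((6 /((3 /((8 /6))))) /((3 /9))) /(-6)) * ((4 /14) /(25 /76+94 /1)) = -608 /150549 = -0.00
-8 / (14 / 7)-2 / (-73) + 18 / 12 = -361 / 146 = -2.47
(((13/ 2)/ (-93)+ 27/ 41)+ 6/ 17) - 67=-8563945/ 129642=-66.06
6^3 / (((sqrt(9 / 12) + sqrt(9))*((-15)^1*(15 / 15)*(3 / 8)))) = -768 / 55 + 128*sqrt(3) / 55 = -9.93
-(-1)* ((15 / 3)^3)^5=30517578125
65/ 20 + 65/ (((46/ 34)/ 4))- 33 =14943/ 92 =162.42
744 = 744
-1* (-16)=16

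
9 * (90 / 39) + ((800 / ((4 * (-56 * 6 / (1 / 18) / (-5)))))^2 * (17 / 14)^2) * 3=10140598165 / 485424576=20.89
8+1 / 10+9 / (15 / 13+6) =2901 / 310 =9.36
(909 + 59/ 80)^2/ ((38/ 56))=1219653.94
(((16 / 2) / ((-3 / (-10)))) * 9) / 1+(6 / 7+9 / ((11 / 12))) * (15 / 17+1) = 340464 / 1309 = 260.09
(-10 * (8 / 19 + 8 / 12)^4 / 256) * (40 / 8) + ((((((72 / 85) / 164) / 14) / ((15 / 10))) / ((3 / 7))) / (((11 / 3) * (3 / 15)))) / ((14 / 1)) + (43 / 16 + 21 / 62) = 2.75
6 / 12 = 1 / 2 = 0.50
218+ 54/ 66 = 2407/ 11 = 218.82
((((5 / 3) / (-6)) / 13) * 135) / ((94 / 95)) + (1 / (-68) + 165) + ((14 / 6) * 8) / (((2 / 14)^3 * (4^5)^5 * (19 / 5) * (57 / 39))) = 256584840185539251353459 / 1583173035745175666688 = 162.07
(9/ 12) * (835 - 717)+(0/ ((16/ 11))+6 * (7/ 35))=897/ 10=89.70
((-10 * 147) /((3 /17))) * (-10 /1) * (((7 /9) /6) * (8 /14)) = 166600 /27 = 6170.37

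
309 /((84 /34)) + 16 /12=5309 /42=126.40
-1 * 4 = -4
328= 328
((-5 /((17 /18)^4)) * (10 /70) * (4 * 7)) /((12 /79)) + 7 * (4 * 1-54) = -43054190 /83521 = -515.49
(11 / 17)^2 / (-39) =-121 / 11271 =-0.01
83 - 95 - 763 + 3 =-772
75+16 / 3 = 80.33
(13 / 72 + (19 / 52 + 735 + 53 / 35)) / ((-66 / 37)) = -893405441 / 2162160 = -413.20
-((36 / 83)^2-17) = 115817 / 6889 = 16.81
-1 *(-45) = 45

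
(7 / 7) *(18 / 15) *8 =48 / 5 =9.60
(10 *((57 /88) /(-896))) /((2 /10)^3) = -35625 /39424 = -0.90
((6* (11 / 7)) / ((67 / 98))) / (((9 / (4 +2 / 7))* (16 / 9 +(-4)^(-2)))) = 12672 / 3551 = 3.57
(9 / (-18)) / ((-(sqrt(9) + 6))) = 1 / 18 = 0.06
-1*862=-862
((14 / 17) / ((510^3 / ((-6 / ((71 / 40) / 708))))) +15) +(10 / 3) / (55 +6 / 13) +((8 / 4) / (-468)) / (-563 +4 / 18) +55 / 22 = 24717750985664026 / 1407609227908975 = 17.56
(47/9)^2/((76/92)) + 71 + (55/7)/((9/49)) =225911/1539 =146.79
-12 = -12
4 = 4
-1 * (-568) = 568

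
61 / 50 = 1.22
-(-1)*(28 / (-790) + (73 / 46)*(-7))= -11.14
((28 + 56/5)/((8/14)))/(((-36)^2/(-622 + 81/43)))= -1829219/55728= -32.82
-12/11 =-1.09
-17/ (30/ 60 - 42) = 34/ 83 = 0.41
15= 15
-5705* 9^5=-336874545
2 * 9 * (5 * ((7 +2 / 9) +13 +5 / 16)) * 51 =754035 / 8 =94254.38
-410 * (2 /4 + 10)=-4305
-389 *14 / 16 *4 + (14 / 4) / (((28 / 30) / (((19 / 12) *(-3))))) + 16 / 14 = -154355 / 112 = -1378.17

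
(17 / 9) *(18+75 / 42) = 4709 / 126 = 37.37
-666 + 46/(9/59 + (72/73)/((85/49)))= -158981632/263997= -602.21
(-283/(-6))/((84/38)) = 5377/252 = 21.34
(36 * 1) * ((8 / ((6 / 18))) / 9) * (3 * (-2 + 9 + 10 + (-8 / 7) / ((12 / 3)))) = 33696 / 7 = 4813.71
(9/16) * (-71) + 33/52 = -8175/208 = -39.30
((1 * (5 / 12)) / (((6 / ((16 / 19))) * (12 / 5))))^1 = 25 / 1026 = 0.02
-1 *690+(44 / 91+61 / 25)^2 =-3526945449 / 5175625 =-681.45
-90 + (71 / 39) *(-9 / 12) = -4751 / 52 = -91.37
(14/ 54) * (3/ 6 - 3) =-0.65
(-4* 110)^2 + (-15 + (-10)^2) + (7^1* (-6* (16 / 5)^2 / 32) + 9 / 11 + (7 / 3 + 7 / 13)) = 2077167056 / 10725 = 193675.25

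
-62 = -62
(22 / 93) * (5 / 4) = 55 / 186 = 0.30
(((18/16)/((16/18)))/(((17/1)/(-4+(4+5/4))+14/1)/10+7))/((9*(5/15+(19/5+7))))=3375/2607872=0.00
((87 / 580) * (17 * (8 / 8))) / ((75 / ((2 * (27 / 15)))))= 153 / 1250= 0.12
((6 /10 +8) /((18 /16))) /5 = 344 /225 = 1.53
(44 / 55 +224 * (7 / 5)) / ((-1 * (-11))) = 28.58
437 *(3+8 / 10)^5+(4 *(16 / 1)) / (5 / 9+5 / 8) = 346311.90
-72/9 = -8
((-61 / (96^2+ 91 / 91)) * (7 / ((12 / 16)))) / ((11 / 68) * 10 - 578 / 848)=-12311264 / 186561297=-0.07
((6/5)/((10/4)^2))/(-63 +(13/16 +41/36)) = -3456/1098875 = -0.00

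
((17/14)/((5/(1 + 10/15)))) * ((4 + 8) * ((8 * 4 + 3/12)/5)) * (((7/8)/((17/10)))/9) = 43/24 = 1.79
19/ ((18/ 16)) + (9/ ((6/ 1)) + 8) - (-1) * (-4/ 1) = 403/ 18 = 22.39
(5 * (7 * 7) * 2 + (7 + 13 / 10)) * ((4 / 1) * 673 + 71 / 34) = 456437817 / 340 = 1342464.17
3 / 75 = 1 / 25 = 0.04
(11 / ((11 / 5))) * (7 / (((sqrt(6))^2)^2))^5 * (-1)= -84035 / 60466176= -0.00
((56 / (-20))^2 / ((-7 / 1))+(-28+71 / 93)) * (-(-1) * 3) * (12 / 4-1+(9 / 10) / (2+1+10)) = -17734901 / 100750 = -176.03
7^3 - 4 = 339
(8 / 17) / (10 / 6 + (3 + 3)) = 24 / 391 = 0.06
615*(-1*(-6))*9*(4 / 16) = 16605 / 2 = 8302.50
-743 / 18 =-41.28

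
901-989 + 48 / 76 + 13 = -74.37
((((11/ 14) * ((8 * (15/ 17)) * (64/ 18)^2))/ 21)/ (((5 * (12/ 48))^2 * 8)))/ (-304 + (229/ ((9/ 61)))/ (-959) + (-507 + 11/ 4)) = -4489216/ 13611387195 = -0.00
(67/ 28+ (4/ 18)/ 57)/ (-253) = -34427/ 3634092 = -0.01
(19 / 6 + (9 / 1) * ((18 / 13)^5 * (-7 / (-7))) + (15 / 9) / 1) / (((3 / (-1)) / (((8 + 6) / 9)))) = -789629183 / 30074733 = -26.26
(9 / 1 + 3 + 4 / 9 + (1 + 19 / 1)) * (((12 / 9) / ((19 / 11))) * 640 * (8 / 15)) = 13156352 / 1539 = 8548.64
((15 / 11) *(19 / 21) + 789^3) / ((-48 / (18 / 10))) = -14182506903 / 770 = -18418840.13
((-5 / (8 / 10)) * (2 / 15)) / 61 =-5 / 366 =-0.01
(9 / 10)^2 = 0.81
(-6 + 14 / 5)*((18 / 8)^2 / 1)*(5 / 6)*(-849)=22923 / 2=11461.50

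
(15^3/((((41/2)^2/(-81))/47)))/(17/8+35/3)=-1233468000/556411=-2216.83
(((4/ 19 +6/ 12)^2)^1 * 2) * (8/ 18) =162/ 361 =0.45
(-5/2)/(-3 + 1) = 5/4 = 1.25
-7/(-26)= 7/26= 0.27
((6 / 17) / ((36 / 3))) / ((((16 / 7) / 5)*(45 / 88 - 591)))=-385 / 3533484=-0.00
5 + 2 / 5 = 27 / 5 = 5.40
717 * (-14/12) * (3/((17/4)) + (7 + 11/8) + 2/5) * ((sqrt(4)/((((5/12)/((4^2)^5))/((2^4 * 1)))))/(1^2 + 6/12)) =-180956216426496/425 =-425779332768.23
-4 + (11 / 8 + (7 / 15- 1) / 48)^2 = -277319 / 129600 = -2.14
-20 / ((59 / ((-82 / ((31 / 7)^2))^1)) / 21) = 1687560 / 56699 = 29.76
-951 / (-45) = 317 / 15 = 21.13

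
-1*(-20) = 20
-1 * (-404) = 404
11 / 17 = 0.65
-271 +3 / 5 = -1352 / 5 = -270.40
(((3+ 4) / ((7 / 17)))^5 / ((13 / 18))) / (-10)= -12778713 / 65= -196595.58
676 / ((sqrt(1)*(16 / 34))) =2873 / 2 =1436.50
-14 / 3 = -4.67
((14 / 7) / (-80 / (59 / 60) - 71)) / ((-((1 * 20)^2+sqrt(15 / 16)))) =151040 / 4602341033 - 472 * sqrt(15) / 23011705165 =0.00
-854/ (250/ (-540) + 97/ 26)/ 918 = -0.28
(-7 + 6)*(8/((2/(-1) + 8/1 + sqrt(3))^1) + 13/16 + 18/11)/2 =-687/352 + 4*sqrt(3)/33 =-1.74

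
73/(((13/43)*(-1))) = -3139/13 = -241.46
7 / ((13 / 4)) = 28 / 13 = 2.15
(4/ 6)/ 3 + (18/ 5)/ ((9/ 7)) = 136/ 45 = 3.02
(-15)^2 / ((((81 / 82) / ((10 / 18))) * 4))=31.64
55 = 55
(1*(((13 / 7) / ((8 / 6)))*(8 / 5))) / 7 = 78 / 245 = 0.32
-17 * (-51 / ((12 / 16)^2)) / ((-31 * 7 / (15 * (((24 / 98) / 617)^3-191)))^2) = 9661249273982470121888086812488122800 / 35958944220988715609822717624641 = 268674.44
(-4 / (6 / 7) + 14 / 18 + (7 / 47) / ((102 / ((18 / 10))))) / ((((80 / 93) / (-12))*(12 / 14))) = 60643037 / 958800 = 63.25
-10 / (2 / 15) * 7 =-525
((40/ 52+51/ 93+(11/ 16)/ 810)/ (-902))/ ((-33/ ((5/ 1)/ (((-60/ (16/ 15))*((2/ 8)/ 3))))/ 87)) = -199699597/ 48582576900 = -0.00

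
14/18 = 0.78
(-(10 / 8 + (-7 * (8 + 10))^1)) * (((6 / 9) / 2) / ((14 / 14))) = 499 / 12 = 41.58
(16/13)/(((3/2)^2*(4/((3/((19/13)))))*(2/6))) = 16/19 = 0.84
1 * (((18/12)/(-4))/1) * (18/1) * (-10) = 135/2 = 67.50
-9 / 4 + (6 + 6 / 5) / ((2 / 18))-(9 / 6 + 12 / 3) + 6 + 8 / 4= 1301 / 20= 65.05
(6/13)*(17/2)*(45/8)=2295/104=22.07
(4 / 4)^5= 1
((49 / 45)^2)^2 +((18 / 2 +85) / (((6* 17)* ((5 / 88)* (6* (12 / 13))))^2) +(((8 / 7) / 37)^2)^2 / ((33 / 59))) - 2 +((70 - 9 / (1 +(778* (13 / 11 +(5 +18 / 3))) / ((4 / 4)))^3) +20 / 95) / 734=-188813783165310259884412414679622321436 / 463606968488544330918341212391652455625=-0.41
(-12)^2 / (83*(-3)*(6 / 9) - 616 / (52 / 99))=-468 / 4351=-0.11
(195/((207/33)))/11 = 65/23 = 2.83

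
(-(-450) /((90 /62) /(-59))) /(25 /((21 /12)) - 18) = 64015 /13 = 4924.23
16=16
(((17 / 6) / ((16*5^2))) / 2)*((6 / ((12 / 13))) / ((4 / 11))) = 2431 / 38400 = 0.06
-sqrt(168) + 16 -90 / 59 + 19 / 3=3683 / 177 -2 * sqrt(42)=7.85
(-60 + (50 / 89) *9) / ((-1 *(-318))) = -815 / 4717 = -0.17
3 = 3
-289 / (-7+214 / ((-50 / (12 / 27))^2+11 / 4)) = 3658451 / 88399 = 41.39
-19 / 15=-1.27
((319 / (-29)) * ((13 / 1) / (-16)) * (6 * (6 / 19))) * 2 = 1287 / 38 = 33.87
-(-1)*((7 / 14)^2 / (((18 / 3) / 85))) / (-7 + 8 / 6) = -0.62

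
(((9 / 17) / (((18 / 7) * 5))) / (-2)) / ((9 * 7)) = -1 / 3060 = -0.00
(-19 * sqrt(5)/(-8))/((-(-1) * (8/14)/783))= 104139 * sqrt(5)/32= 7276.93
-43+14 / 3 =-115 / 3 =-38.33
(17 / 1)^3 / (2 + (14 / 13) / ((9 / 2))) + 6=576393 / 262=2199.97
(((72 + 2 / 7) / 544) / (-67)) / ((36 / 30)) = -1265 / 765408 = -0.00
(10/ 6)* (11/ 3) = 55/ 9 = 6.11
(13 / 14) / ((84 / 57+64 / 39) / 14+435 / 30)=9633 / 152731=0.06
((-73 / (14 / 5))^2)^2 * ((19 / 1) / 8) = 1097293.81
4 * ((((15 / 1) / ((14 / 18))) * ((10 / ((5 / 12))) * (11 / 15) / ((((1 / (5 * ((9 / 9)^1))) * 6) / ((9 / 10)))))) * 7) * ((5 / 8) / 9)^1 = 495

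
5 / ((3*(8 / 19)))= 95 / 24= 3.96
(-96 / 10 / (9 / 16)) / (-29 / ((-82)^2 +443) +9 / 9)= -17.14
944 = 944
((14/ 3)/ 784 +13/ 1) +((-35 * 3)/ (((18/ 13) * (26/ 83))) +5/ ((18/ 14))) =-113495/ 504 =-225.19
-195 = -195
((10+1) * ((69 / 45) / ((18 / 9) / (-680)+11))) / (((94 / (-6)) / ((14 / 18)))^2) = 842996 / 223005177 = 0.00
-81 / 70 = -1.16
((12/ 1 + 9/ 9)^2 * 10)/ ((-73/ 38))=-64220/ 73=-879.73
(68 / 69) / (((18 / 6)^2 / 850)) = 57800 / 621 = 93.08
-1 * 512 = -512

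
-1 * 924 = -924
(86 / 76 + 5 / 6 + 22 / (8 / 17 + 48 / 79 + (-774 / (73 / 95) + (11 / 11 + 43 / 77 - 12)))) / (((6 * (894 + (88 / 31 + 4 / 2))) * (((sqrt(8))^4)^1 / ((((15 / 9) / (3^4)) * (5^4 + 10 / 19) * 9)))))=782995287476284225 / 1200567872026927309824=0.00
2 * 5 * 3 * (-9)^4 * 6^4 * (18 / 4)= 1147912560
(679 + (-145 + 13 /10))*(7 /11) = 37471 /110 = 340.65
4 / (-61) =-4 / 61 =-0.07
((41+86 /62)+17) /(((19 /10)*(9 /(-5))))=-17.36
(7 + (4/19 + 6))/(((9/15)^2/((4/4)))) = 6275/171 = 36.70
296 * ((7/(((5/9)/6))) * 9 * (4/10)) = 2013984/25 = 80559.36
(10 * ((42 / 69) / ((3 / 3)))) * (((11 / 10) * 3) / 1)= 20.09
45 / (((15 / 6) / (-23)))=-414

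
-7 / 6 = -1.17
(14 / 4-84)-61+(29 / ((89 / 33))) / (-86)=-541999 / 3827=-141.63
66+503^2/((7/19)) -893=4801382/7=685911.71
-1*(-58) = 58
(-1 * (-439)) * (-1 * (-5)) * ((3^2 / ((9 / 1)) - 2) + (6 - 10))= -10975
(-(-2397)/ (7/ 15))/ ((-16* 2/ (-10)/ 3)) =539325/ 112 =4815.40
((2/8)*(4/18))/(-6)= -1/108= -0.01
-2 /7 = -0.29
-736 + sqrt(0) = -736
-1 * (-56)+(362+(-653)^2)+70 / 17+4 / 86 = 312013581 / 731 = 426831.16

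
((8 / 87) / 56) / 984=1 / 599256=0.00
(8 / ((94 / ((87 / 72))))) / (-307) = -0.00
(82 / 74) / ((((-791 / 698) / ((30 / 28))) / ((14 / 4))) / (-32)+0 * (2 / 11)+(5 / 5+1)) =3434160 / 6227507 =0.55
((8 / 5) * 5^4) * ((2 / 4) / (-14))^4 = 125 / 76832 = 0.00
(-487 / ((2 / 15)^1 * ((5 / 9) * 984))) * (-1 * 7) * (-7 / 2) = -163.69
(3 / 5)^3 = 27 / 125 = 0.22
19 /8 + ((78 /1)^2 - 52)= 48275 /8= 6034.38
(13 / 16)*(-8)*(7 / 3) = -91 / 6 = -15.17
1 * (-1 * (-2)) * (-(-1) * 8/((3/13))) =208/3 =69.33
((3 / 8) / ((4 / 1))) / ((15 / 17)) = 17 / 160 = 0.11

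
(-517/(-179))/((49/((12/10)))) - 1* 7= -303883/43855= -6.93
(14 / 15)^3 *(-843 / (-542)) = 1.26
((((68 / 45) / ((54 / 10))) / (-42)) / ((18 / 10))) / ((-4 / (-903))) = -3655 / 4374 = -0.84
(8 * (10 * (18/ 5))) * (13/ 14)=1872/ 7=267.43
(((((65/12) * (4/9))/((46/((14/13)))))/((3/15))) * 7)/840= 35/14904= 0.00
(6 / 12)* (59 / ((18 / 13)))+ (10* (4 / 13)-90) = -30709 / 468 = -65.62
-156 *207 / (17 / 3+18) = -96876 / 71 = -1364.45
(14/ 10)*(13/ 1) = 91/ 5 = 18.20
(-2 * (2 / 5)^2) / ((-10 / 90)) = 72 / 25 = 2.88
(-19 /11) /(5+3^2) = -0.12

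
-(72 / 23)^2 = -5184 / 529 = -9.80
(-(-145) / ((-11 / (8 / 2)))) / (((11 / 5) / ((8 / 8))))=-2900 / 121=-23.97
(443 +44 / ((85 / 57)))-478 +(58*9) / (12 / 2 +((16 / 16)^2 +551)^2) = -948368 / 172669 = -5.49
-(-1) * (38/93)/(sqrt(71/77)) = 0.43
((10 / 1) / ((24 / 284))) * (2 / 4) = 355 / 6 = 59.17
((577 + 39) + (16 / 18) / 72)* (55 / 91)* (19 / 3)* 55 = 2867830075 / 22113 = 129689.78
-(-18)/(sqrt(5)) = 18* sqrt(5)/5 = 8.05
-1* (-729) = 729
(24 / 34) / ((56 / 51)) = 9 / 14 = 0.64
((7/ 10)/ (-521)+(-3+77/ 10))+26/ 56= 75317/ 14588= 5.16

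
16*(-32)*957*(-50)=24499200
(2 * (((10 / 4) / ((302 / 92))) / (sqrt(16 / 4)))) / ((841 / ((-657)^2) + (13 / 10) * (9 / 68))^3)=2908149949857591515056320000 / 20118579012060551516355347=144.55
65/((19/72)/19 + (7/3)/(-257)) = 1202760/89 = 13514.16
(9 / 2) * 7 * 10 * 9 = 2835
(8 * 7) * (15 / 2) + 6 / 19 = 7986 / 19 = 420.32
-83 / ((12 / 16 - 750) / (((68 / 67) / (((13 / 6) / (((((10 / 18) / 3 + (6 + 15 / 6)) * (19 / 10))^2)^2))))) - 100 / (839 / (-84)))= -111408915475262560967 / 13409806270957499400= -8.31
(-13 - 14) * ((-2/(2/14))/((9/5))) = 210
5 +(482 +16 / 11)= 5373 / 11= 488.45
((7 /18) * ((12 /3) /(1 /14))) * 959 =187964 /9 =20884.89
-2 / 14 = -1 / 7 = -0.14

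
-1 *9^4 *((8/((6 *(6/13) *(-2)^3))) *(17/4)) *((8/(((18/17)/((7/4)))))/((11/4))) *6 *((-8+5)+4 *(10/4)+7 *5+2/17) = 134579718/11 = 12234519.82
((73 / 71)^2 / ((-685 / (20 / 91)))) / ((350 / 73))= -778034 / 10998075725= -0.00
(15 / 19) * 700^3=5145000000 / 19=270789473.68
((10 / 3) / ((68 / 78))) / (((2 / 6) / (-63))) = -12285 / 17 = -722.65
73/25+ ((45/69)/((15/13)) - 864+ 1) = -494221/575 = -859.51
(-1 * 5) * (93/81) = -155/27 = -5.74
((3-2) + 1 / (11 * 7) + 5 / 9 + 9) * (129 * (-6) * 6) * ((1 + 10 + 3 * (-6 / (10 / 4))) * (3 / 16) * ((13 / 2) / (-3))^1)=58341153 / 770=75767.73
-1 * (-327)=327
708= 708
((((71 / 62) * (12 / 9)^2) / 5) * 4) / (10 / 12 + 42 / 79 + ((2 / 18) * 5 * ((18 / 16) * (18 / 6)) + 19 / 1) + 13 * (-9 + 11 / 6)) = -1435904 / 62531805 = -0.02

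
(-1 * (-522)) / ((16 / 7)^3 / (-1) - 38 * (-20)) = 29841 / 42764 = 0.70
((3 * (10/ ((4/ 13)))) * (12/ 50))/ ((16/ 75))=1755/ 16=109.69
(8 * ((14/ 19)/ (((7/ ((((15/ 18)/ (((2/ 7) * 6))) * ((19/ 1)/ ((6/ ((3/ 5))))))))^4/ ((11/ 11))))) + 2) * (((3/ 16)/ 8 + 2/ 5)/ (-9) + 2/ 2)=59056946905/ 30958682112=1.91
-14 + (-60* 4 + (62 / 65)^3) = -69516422 / 274625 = -253.13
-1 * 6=-6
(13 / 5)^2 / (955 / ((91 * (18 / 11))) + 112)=276822 / 4849025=0.06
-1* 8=-8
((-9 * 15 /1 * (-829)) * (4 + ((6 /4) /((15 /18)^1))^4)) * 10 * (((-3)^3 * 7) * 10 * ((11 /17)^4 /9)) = -14672209868316 /24565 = -597281085.62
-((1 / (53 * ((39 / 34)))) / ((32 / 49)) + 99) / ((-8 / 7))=22924727 / 264576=86.65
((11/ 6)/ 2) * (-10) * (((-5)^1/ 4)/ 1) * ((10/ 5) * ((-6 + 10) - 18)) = -1925/ 6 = -320.83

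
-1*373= -373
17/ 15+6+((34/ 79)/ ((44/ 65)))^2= 341524283/ 45309660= 7.54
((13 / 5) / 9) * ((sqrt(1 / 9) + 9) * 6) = 16.18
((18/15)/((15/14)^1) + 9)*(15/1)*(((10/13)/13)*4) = 6072/169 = 35.93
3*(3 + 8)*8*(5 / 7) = 1320 / 7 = 188.57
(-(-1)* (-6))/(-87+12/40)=20/289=0.07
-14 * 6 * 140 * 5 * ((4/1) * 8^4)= -963379200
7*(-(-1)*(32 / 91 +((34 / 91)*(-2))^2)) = 7536 / 1183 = 6.37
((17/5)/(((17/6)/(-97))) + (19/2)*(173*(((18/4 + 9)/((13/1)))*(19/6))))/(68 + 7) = 916619/13000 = 70.51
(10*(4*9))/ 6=60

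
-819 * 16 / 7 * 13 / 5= -24336 / 5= -4867.20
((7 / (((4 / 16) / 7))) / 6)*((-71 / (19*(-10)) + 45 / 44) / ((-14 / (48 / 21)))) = -23348 / 3135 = -7.45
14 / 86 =7 / 43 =0.16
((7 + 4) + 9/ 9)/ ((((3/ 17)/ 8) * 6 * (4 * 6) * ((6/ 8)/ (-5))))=-25.19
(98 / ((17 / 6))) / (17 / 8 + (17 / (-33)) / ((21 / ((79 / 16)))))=6519744 / 377723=17.26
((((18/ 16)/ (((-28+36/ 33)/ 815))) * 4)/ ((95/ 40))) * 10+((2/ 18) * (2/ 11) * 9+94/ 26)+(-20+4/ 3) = -177553762/ 301587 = -588.73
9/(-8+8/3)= -27/16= -1.69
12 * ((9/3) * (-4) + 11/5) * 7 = -4116/5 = -823.20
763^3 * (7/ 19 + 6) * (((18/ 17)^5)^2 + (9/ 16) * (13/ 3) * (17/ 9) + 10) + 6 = 85168114521328528469860415/ 1838586437209488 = 46322605670.14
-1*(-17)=17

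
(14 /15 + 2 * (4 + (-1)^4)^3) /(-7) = -35.85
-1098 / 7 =-156.86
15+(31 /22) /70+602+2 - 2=950211 /1540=617.02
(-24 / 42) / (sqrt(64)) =-1 / 14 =-0.07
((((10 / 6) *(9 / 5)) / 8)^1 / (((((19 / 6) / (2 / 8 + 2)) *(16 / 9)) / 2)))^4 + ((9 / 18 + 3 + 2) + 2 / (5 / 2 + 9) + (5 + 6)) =13422390882376759 / 804603872411648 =16.68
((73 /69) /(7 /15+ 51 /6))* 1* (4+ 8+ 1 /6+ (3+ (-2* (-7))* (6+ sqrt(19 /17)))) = 10220* sqrt(323) /105179+ 217175 /18561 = 13.45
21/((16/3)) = 63/16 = 3.94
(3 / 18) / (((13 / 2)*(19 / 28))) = 28 / 741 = 0.04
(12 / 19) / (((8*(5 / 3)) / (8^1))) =36 / 95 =0.38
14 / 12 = 7 / 6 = 1.17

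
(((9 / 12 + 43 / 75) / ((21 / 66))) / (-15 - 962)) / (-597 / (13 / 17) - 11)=56771 / 10558048200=0.00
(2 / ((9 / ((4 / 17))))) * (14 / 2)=56 / 153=0.37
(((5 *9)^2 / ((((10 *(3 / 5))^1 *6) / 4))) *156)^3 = 43243551000000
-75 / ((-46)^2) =-75 / 2116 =-0.04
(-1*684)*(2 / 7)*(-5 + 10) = -6840 / 7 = -977.14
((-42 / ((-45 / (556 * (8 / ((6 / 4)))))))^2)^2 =240597571633829380096 / 4100625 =58673390430441.55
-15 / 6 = -5 / 2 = -2.50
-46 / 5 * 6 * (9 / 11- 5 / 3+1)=-92 / 11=-8.36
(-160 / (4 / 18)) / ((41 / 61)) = -43920 / 41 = -1071.22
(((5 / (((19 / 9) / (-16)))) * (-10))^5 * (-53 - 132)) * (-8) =28636780953600000000000 / 2476099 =11565281094818906.68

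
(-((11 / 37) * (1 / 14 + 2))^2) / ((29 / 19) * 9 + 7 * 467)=-1933459 / 16735904528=-0.00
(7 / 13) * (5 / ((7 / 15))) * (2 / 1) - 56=-578 / 13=-44.46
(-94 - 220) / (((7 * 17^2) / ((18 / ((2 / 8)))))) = -22608 / 2023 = -11.18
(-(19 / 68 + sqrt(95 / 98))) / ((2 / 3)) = -3 * sqrt(190) / 28 -57 / 136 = -1.90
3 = 3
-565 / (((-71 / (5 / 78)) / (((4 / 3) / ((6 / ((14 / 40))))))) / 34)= 67235 / 49842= 1.35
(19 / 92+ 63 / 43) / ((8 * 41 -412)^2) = 6613 / 27913536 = 0.00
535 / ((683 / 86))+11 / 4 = 191553 / 2732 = 70.11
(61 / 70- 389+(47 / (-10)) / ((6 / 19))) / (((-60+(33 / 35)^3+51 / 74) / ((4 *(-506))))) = -705818123500 / 50596101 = -13950.05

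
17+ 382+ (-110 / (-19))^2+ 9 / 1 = 159388 / 361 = 441.52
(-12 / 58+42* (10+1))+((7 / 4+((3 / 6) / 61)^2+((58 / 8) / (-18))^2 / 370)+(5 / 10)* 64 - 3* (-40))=127404043427309 / 206978094720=615.54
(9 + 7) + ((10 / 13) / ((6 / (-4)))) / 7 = 4348 / 273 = 15.93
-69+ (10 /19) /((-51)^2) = -3409901 /49419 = -69.00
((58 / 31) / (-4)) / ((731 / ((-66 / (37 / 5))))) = 4785 / 838457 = 0.01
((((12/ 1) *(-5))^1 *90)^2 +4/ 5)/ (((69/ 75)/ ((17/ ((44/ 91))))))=1114390346.78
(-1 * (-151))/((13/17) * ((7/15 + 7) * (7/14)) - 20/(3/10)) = -2.37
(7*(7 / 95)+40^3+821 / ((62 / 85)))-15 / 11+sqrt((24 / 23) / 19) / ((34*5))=sqrt(2622) / 37145+4219430393 / 64790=65124.72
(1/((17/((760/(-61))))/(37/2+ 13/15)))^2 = 1949752336/9678321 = 201.46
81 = 81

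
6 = 6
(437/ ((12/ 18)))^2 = 1718721/ 4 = 429680.25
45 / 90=1 / 2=0.50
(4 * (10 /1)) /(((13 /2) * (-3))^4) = 640 /2313441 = 0.00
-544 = -544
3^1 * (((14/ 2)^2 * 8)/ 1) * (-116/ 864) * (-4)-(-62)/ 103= 586010/ 927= 632.16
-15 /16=-0.94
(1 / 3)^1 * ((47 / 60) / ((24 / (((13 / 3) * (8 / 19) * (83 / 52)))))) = 3901 / 123120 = 0.03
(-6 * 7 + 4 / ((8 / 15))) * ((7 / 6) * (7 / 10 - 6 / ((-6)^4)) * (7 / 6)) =-846377 / 25920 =-32.65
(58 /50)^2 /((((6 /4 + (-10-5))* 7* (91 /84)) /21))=-6728 /24375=-0.28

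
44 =44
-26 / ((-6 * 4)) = 13 / 12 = 1.08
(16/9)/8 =2/9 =0.22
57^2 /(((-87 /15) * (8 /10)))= -700.22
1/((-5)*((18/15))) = -1/6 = -0.17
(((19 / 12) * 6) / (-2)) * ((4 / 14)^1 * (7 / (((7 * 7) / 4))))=-38 / 49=-0.78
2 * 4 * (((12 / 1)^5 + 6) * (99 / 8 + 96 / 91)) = 2432889126 / 91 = 26735045.34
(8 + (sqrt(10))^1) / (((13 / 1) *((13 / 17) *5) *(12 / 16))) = 68 *sqrt(10) / 2535 + 544 / 2535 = 0.30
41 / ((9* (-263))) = -41 / 2367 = -0.02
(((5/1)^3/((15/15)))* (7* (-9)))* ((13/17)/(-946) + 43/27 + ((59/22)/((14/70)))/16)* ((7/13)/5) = -1590729875/771936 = -2060.70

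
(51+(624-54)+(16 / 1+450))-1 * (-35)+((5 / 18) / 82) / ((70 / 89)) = 23185097 / 20664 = 1122.00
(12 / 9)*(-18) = -24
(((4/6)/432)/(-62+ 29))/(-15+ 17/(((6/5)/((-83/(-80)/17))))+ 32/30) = 20/5589243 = 0.00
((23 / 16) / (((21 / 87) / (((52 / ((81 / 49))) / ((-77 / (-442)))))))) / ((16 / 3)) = 1916291 / 9504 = 201.63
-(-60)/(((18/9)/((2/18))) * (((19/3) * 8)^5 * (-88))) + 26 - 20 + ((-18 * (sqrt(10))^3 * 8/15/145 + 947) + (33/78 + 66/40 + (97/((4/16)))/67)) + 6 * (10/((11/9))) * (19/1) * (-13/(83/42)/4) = -67229304585080479207/117312471044587520 - 96 * sqrt(10)/145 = -575.17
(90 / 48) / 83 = 15 / 664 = 0.02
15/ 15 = 1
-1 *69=-69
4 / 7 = 0.57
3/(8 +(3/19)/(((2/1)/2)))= 57/155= 0.37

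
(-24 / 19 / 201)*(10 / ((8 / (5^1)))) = -50 / 1273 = -0.04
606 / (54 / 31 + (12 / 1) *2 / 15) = 46965 / 259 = 181.33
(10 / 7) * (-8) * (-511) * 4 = 23360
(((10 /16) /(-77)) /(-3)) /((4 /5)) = 25 /7392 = 0.00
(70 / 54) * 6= 70 / 9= 7.78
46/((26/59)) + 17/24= 32789/312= 105.09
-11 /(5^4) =-11 /625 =-0.02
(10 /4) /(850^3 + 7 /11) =55 /13510750014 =0.00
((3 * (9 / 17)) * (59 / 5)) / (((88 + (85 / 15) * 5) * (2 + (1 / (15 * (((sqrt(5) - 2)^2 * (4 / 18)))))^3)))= 76466867400 / 1874903521157 - 1961301600 * sqrt(5) / 110288442421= 0.00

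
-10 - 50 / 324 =-1645 / 162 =-10.15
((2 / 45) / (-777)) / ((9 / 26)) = -52 / 314685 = -0.00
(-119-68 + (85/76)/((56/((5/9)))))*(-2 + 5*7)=-78786653/12768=-6170.63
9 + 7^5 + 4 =16820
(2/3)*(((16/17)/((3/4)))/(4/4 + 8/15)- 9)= -6398/1173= -5.45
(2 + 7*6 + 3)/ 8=47/ 8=5.88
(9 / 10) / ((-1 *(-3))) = 3 / 10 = 0.30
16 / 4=4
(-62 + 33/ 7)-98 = -1087/ 7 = -155.29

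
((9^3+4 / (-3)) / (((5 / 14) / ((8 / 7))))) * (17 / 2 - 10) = -17464 / 5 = -3492.80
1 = 1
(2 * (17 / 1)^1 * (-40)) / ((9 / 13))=-17680 / 9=-1964.44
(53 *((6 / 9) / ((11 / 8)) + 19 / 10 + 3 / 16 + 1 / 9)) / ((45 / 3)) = 1126409 / 118800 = 9.48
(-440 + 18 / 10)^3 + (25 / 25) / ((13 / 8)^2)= -1777517296199 / 21125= -84142830.59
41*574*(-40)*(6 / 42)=-134480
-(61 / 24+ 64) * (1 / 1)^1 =-1597 / 24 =-66.54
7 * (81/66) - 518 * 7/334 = -8323/3674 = -2.27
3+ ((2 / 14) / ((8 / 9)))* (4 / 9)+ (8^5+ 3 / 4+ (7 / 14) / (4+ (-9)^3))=665267961 / 20300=32771.82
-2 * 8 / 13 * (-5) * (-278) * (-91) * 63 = 9807840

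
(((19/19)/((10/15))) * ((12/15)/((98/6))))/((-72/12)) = -3/245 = -0.01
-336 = -336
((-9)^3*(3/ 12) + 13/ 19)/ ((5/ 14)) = -96593/ 190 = -508.38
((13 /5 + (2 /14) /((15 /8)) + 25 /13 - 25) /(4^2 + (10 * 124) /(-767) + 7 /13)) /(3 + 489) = -1642973 /591248700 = -0.00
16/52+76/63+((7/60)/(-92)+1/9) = 1.62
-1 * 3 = -3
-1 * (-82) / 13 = 82 / 13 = 6.31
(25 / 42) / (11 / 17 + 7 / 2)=425 / 2961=0.14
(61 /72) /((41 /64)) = 488 /369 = 1.32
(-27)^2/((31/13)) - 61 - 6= 7400/31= 238.71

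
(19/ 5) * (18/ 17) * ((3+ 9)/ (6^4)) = 19/ 510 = 0.04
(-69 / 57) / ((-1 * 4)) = 23 / 76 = 0.30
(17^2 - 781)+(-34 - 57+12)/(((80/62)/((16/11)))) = -31958/55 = -581.05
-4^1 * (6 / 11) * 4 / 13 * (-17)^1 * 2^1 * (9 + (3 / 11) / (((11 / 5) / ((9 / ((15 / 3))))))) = 3642624 / 17303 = 210.52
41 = 41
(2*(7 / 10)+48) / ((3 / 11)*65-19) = -2717 / 70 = -38.81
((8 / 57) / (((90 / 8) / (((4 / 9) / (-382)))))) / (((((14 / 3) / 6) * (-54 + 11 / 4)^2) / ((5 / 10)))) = -512 / 144120745125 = -0.00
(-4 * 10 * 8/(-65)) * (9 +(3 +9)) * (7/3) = 3136/13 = 241.23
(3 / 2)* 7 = 10.50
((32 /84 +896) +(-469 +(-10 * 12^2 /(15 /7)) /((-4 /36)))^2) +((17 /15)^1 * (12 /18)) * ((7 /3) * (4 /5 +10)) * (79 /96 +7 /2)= 8715341513 /280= 31126219.69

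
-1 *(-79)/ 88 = 0.90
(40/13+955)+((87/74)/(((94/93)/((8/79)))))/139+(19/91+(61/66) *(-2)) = 4219007631625/4411166529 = 956.44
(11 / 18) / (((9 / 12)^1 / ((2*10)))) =440 / 27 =16.30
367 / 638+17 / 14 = 3996 / 2233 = 1.79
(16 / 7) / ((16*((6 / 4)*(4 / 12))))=2 / 7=0.29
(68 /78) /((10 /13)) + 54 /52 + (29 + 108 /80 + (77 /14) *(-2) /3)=22507 /780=28.86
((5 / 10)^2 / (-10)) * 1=-1 / 40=-0.02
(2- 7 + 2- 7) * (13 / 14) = -65 / 7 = -9.29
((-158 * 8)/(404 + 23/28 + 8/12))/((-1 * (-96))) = -1106/34061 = -0.03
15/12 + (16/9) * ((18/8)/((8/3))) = 11/4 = 2.75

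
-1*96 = -96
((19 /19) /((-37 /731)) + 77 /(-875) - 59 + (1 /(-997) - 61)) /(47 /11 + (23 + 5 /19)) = -5.08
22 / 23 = 0.96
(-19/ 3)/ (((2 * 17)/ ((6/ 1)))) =-19/ 17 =-1.12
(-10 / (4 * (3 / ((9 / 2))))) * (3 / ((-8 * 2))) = 45 / 64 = 0.70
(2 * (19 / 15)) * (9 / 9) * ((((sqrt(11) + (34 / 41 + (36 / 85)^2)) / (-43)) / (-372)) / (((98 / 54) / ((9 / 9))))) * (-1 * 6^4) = -36936 * sqrt(11) / 326585 - 11035959696 / 96742641625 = -0.49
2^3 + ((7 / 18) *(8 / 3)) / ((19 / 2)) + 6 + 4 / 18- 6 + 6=7352 / 513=14.33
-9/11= -0.82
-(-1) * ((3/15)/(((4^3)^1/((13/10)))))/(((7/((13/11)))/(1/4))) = 169/985600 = 0.00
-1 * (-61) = 61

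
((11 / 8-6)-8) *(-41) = 4141 / 8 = 517.62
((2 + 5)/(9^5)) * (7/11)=49/649539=0.00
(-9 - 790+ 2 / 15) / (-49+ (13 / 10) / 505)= 16.30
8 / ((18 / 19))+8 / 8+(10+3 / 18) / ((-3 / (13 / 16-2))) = 431 / 32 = 13.47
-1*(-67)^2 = -4489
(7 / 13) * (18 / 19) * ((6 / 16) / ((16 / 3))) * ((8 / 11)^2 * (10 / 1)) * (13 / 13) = 5670 / 29887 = 0.19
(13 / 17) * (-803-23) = -10738 / 17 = -631.65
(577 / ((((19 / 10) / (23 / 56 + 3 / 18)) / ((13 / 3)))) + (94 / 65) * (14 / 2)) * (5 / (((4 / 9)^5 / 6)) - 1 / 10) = 1061135674994651 / 796723200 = 1331874.95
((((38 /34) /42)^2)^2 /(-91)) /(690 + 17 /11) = -1433531 /179906831833174992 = -0.00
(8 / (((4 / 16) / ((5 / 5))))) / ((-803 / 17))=-544 / 803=-0.68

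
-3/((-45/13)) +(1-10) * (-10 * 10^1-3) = 13918/15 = 927.87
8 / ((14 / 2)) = 8 / 7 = 1.14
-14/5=-2.80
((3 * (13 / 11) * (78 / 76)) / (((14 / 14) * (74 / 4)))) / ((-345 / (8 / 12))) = -338 / 889295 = -0.00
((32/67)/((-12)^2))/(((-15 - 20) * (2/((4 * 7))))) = -4/3015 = -0.00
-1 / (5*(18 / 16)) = -8 / 45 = -0.18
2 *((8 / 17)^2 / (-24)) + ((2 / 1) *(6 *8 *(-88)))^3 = -522734077476880 / 867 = -602922811392.02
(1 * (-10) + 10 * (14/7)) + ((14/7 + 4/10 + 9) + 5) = 132/5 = 26.40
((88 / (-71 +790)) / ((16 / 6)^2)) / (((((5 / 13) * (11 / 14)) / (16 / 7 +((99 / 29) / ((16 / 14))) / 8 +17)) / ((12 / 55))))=89649261 / 366977600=0.24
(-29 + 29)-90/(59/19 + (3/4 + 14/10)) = -34200/1997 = -17.13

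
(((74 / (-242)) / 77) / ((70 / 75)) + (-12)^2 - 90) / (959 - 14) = 2347699 / 41087970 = 0.06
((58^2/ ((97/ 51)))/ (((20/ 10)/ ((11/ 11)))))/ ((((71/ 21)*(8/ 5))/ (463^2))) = 965422581795/ 27548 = 35045106.06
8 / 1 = 8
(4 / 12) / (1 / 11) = 11 / 3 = 3.67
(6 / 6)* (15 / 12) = 5 / 4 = 1.25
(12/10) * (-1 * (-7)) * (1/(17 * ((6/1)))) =7/85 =0.08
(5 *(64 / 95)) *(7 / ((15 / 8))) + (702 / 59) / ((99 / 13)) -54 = -7373104 / 184965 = -39.86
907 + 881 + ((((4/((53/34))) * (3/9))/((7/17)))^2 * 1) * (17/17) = 2220264316/1238769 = 1792.32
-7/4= -1.75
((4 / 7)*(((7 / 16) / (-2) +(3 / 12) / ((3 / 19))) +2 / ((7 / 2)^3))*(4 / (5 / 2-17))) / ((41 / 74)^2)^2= -1393446200144 / 590264738007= -2.36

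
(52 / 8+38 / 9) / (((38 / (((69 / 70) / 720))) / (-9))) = -4439 / 1276800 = -0.00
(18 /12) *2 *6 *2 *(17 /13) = 612 /13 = 47.08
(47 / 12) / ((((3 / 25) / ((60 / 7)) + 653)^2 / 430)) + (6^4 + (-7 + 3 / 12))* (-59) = -97309528525995661 / 1279281852588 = -76065.75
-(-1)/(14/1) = 1/14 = 0.07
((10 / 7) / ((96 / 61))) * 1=0.91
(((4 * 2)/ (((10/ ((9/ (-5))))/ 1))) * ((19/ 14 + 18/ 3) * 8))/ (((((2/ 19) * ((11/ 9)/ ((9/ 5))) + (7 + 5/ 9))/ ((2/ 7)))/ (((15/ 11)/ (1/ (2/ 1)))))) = -136958688/ 15816955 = -8.66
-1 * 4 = -4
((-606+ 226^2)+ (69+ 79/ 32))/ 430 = 1617327/ 13760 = 117.54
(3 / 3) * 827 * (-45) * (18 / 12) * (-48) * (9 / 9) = 2679480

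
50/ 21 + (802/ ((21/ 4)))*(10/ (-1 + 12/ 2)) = 6466/ 21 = 307.90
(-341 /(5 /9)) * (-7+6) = 3069 /5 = 613.80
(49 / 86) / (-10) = -49 / 860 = -0.06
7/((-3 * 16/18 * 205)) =-21/1640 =-0.01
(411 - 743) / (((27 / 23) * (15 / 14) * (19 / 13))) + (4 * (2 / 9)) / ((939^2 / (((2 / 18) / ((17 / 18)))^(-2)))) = -136152558778 / 753871455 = -180.60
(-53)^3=-148877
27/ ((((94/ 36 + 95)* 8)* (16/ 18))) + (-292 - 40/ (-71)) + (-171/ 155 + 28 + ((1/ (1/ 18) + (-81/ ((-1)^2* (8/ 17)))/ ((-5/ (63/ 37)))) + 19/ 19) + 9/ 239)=-204469850810571/ 1094312619232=-186.85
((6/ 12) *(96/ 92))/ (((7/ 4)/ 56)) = 384/ 23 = 16.70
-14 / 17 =-0.82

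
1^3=1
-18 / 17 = -1.06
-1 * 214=-214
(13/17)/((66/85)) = 0.98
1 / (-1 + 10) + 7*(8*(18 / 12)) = 757 / 9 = 84.11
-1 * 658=-658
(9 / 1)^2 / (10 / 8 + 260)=324 / 1045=0.31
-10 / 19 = -0.53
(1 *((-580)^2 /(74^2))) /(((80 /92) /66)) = 6383190 /1369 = 4662.67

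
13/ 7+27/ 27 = 20/ 7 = 2.86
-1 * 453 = -453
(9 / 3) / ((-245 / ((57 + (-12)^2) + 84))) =-171 / 49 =-3.49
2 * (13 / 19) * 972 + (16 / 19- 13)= 25041 / 19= 1317.95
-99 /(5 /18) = -356.40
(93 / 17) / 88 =93 / 1496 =0.06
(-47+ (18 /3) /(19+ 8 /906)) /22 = -401999 /189442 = -2.12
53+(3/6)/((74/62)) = 3953/74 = 53.42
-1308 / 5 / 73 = -1308 / 365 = -3.58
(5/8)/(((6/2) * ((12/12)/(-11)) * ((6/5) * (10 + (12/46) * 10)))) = -1265/8352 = -0.15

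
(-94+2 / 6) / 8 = -11.71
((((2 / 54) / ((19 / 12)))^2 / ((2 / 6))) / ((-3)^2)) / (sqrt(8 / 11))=0.00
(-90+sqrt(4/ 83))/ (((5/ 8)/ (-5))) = 720 - 16 *sqrt(83)/ 83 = 718.24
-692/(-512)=173/128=1.35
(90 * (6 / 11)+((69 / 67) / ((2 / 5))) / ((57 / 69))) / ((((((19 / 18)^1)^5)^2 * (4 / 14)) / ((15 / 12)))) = 11419776798779160000 / 85853320807987403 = 133.01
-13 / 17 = -0.76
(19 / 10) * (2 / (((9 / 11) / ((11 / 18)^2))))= 25289 / 14580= 1.73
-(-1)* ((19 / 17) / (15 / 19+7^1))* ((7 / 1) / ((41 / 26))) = 32851 / 51578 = 0.64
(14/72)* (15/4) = 35/48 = 0.73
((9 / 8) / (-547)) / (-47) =9 / 205672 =0.00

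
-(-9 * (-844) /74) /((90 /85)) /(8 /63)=-225981 /296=-763.45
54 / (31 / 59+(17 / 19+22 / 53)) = 534717 / 18173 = 29.42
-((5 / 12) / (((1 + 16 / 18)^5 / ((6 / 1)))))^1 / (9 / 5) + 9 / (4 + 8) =3931521 / 5679428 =0.69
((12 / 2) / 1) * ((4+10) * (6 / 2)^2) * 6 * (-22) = -99792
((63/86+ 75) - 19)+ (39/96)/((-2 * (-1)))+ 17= 203471/2752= 73.94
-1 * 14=-14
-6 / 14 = -0.43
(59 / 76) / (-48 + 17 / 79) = -4661 / 286900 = -0.02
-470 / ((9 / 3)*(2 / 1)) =-235 / 3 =-78.33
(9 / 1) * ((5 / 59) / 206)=45 / 12154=0.00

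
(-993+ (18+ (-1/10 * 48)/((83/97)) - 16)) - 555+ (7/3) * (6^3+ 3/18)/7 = -1479.55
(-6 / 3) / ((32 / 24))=-3 / 2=-1.50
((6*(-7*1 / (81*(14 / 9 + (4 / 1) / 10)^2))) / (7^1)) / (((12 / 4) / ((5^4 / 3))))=-15625 / 11616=-1.35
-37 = -37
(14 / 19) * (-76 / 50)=-28 / 25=-1.12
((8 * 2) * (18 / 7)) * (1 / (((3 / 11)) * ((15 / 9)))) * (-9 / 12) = -2376 / 35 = -67.89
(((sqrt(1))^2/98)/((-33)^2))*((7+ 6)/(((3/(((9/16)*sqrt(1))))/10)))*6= 65/47432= 0.00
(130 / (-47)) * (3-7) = 520 / 47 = 11.06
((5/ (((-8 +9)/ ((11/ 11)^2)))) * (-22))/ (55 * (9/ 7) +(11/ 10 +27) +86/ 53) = -408100/ 372621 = -1.10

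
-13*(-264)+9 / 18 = 6865 / 2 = 3432.50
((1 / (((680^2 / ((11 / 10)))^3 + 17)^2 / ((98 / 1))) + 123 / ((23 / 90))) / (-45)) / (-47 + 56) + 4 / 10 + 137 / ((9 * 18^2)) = -486058711585531735273503162238472284221533585 / 655574886047453081123346634644588065550359772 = -0.74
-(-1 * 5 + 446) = -441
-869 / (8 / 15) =-13035 / 8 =-1629.38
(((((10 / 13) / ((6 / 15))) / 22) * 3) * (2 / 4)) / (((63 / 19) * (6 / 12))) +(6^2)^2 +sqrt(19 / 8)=sqrt(38) / 4 +7784251 / 6006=1297.62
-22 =-22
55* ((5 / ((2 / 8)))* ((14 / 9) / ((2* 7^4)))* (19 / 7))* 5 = 104500 / 21609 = 4.84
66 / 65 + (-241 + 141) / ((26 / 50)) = -12434 / 65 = -191.29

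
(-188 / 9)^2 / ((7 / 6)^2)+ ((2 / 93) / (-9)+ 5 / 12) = 52659835 / 164052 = 320.99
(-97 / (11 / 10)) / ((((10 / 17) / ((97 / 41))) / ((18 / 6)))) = -479859 / 451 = -1063.99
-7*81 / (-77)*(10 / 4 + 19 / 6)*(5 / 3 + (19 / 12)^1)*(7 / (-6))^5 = -3714347 / 12672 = -293.11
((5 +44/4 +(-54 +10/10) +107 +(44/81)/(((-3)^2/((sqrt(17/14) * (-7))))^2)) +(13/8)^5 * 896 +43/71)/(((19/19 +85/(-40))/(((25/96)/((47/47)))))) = -30479650653925/12879295488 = -2366.56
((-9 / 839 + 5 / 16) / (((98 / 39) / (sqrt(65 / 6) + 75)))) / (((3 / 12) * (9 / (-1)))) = -1316575 / 328888 - 52663 * sqrt(390) / 5919984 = -4.18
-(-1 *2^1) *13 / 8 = 13 / 4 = 3.25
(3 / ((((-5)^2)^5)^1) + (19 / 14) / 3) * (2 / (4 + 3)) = 185547001 / 1435546875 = 0.13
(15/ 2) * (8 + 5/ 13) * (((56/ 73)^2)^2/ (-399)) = -382842880/ 7014365527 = -0.05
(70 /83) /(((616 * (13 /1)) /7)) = 35 /47476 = 0.00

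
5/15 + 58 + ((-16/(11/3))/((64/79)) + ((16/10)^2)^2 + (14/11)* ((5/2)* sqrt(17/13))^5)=4908797/82500 + 6321875* sqrt(221)/386672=302.55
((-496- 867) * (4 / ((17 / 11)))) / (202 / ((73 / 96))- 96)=-1094489 / 52632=-20.80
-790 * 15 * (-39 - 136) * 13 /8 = 13479375 /4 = 3369843.75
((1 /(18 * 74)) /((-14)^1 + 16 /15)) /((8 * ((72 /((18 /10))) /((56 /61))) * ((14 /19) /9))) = -0.00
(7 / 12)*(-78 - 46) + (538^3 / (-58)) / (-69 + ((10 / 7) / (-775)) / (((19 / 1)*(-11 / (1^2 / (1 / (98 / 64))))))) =120844800251171 / 3111474351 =38838.44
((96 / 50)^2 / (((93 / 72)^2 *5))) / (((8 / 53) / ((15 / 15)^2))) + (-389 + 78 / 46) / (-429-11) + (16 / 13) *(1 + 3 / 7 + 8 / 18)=7608011556121 / 1244537043750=6.11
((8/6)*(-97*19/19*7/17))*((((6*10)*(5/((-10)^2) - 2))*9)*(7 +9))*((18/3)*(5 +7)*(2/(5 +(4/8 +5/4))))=325398528/17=19141089.88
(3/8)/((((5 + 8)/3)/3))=0.26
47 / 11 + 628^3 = 2724404719 / 11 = 247673156.27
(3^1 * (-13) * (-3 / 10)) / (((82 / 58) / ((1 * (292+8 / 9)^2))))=1309791496 / 1845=709914.09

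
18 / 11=1.64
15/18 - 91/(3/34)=-2061/2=-1030.50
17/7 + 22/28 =45/14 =3.21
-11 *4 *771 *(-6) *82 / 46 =362839.30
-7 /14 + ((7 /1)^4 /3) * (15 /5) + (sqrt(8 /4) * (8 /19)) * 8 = 64 * sqrt(2) /19 + 4801 /2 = 2405.26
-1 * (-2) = 2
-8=-8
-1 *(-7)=7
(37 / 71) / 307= 0.00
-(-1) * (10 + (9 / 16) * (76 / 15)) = 257 / 20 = 12.85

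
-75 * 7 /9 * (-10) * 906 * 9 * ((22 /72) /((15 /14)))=4069450 /3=1356483.33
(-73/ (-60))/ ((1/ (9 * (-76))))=-4161/ 5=-832.20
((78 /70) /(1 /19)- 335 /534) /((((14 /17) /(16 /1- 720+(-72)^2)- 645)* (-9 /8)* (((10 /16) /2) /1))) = 26736529408 /295107539895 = 0.09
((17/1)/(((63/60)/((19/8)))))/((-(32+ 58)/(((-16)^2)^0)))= -323/756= -0.43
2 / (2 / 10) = 10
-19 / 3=-6.33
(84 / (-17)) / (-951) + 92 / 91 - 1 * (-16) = 8344720 / 490399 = 17.02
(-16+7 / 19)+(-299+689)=7113 / 19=374.37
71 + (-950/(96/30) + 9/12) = -225.12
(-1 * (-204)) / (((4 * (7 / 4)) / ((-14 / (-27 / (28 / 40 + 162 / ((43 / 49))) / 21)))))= 37928156 / 645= 58803.34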